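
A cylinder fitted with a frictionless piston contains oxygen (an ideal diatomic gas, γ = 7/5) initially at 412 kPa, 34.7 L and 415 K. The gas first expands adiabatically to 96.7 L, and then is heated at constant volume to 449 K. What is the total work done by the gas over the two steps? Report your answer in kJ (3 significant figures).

W_total ≈ 12.0 kJ

Step 1 (adiabatic): W = (P₁V₁ − P₂V₂)/(γ−1) = (14296 − 9488)/0.4 = 12020 J.
Step 2 (isochoric): W = 0 (constant volume).
W_total = 12020 + 0 = 12020 J.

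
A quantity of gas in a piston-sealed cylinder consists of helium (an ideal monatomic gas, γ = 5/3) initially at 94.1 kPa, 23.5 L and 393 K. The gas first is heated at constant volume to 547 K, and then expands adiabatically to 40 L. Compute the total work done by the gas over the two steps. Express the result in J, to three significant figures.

Step 1 (isochoric): W = 0 (constant volume).
After step 1: P = 131 kPa (V unchanged).
Step 2 (adiabatic): W = (P₁V₁ − P₂V₂)/(γ−1) = (3078 − 2159)/0.667 = 1378 J.
W_total = 0 + 1378 = 1378 J.

W_total ≈ 1380 J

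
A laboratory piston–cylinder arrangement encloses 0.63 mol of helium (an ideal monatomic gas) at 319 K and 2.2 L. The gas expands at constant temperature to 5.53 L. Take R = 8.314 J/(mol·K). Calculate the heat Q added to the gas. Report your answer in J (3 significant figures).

Isothermal ⇒ ΔU = 0, so Q = W = nRT ln(V₂/V₁).
Q = (0.63)(8.314)(319) ln(5.53/2.2) = 1671 × 0.9217 = 1540 J.

Q ≈ 1540 J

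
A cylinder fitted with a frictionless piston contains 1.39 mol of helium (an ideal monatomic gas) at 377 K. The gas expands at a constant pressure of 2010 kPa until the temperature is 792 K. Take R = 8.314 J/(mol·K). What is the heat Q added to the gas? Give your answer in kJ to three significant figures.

Isobaric: W = nRΔT = (1.39)(8.314)(415) = 4796 J.
ΔU = nCᵥΔT with Cᵥ = 3R/2: ΔU = (1.39)(12.47)(415) = 7194 J.
Q = ΔU + W = 7194 + 4796 = 11990 J.

Q ≈ 12.0 kJ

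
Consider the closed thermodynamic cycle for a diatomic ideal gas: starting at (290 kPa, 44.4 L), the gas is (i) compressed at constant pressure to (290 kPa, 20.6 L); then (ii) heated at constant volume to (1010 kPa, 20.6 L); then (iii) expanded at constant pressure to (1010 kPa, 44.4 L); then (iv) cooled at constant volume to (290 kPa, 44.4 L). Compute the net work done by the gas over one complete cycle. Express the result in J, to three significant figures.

Constant-volume legs do no work.
W(i) = (290)(20.6 − 44.4) = -6902 J; W(iii) = (1010)(44.4 − 20.6) = 24038 J.
W_net = -6902 + 24038 = 17136 J (the clockwise enclosed area).

W_net ≈ 17100 J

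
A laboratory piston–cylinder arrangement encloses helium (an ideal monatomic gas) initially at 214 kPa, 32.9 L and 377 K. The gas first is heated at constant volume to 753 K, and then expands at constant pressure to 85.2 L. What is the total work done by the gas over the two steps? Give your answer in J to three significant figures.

Step 1 (isochoric): W = 0 (constant volume).
After step 1: P = 427.4 kPa (V unchanged).
Step 2 (isobaric): W = PΔV = (427.4 kPa)(85.2 − 32.9 L) = 22355 J.
W_total = 0 + 22355 = 22355 J.

W_total ≈ 22400 J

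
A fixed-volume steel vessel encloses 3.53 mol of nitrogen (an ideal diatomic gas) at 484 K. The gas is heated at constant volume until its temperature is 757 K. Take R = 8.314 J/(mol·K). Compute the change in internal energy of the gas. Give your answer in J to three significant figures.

Constant volume ⇒ W = 0, so Q = ΔU = nCᵥΔT with Cᵥ = 5R/2 = 20.79 J/(mol·K).
ΔU = (3.53)(20.79)(757 − 484) = 20030 J.

ΔU ≈ 20000 J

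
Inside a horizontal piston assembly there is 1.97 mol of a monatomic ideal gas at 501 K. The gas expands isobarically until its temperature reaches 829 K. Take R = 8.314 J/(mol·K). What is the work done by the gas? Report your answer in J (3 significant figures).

Isobaric: W = P ΔV = nR ΔT.
W = (1.97)(8.314)(829 − 501) = 5372 J.

W ≈ 5370 J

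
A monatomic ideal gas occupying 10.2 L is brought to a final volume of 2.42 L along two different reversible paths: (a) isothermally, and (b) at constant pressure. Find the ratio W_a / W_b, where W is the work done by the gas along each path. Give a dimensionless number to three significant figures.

Path (a) isothermal: W = P₁V₁ ln(V₂/V₁) → W_a/(P₁V₁) = -1.439.
Path (b) isobaric: W = P₁(V₂ − V₁) → W_b/(P₁V₁) = -0.7627.
W_a / W_b = -1.439 / -0.7627 = 1.886.

W_a / W_b ≈ 1.89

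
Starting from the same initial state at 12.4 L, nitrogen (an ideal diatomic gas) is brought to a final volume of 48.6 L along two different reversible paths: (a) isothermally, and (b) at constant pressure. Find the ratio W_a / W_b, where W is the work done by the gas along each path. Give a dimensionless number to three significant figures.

Path (a) isothermal: W = P₁V₁ ln(V₂/V₁) → W_a/(P₁V₁) = 1.366.
Path (b) isobaric: W = P₁(V₂ − V₁) → W_b/(P₁V₁) = 2.919.
W_a / W_b = 1.366 / 2.919 = 0.4679.

W_a / W_b ≈ 0.468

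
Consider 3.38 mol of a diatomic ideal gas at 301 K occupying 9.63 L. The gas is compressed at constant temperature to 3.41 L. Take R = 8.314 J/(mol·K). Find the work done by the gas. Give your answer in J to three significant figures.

W ≈ -8780 J

Isothermal: W = nRT ln(V₂/V₁).
W = (3.38)(8.314)(301) × ln(3.41/9.63)
  = 8458 × -1.038
W_by_gas = -8781 J.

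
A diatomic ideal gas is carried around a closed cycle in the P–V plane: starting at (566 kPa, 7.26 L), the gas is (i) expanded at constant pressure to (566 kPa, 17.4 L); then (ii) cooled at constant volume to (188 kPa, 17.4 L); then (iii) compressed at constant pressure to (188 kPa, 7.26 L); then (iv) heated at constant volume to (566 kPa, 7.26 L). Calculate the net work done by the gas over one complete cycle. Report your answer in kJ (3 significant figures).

W_net ≈ 3.83 kJ

Constant-volume legs do no work.
W(i) = (566)(17.4 − 7.26) = 5739 J; W(iii) = (188)(7.26 − 17.4) = -1906 J.
W_net = 5739 − 1906 = 3833 J (the clockwise enclosed area).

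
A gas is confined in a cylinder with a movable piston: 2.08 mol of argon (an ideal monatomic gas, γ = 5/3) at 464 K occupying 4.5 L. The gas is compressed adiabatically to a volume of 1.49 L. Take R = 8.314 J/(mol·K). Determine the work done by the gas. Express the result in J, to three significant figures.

W ≈ -13100 J

Adiabatic: TV^(γ−1) = const with γ = 5/3.
T₂ = T₁ (V₁/V₂)^(γ−1) = 464 × (4.5/1.49)^0.667 = 464 × 2.089 = 969.5 K.
W_by = nCᵥ(T₁ − T₂) = (2.08)(12.47)(464 − 969.5) = -13112 J.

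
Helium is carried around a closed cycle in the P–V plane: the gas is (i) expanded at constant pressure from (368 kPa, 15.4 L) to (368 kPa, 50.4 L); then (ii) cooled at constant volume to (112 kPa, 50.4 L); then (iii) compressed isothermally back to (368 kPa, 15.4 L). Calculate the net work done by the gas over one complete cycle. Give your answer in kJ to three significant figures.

Leg (i): W = PΔV = (368)(50.4 − 15.4) = 12880 J.
Leg (ii): W = 0.
Leg (iii): W = PᵢVᵢ ln(V_f/Vᵢ) = (5645) ln(15.4/50.4) = -6693 J.
W_net = 12880 − 6693 = 6187 J.

W_net ≈ 6.19 kJ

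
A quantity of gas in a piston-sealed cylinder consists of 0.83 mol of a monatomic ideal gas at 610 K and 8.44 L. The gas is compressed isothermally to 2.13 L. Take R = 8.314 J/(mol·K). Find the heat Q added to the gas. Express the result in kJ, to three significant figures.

Isothermal ⇒ ΔU = 0, so Q = W = nRT ln(V₂/V₁).
Q = (0.83)(8.314)(610) ln(2.13/8.44) = 4209 × -1.377 = -5796 J.

Q ≈ -5.80 kJ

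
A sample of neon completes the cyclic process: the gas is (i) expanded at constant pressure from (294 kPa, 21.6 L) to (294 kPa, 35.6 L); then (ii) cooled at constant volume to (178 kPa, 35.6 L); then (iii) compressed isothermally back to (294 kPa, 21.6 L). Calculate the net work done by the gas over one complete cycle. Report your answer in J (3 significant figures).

W_net ≈ 950 J

Leg (i): W = PΔV = (294)(35.6 − 21.6) = 4116 J.
Leg (ii): W = 0.
Leg (iii): W = PᵢVᵢ ln(V_f/Vᵢ) = (6337) ln(21.6/35.6) = -3166 J.
W_net = 4116 − 3166 = 949.8 J.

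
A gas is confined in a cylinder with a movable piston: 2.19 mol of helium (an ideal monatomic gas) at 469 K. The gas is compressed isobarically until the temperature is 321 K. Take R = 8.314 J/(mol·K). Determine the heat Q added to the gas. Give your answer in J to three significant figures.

Isobaric: W = nRΔT = (2.19)(8.314)(-148) = -2695 J.
ΔU = nCᵥΔT with Cᵥ = 3R/2: ΔU = (2.19)(12.47)(-148) = -4042 J.
Q = ΔU + W = -4042 − 2695 = -6737 J.

Q ≈ -6740 J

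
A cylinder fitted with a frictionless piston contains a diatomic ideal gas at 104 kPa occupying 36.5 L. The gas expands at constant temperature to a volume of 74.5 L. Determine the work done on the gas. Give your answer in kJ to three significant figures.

W ≈ -2.71 kJ

Isothermal: W = nRT ln(V₂/V₁) = P₁V₁ ln(V₂/V₁).
P₁V₁ = (104 kPa)(36.5 L) = 3796 J.
W = 3796 × ln(74.5/36.5) = 3796 × 0.7135
W_by_gas = 2708 J; work on gas = −W_by = -2708 J.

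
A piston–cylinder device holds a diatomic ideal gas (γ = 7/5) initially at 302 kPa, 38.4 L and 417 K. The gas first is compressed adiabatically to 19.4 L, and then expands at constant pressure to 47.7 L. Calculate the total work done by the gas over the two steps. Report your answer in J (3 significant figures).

Step 1 (adiabatic): W = (P₁V₁ − P₂V₂)/(γ−1) = (11597 − 15239)/0.4 = -9105 J.
After step 1: P = 785.5 kPa, V = 19.4 L, T = 548 K.
Step 2 (isobaric): W = PΔV = (785.5 kPa)(47.7 − 19.4 L) = 22230 J.
W_total = -9105 + 22230 = 13125 J.

W_total ≈ 13100 J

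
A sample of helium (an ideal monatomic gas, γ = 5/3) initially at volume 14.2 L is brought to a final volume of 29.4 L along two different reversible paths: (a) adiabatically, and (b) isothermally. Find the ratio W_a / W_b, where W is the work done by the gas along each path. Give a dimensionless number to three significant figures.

Path (a) adiabatic: W = P₁V₁(1 − (V₁/V₂)^(γ−1))/(γ−1) → W_a/(P₁V₁) = 0.5766.
Path (b) isothermal: W = P₁V₁ ln(V₂/V₁) → W_b/(P₁V₁) = 0.7278.
W_a / W_b = 0.5766 / 0.7278 = 0.7923.

W_a / W_b ≈ 0.792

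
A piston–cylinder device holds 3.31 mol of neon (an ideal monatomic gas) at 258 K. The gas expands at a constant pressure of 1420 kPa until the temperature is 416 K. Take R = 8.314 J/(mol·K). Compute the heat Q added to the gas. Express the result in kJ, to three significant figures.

Isobaric: W = nRΔT = (3.31)(8.314)(158) = 4348 J.
ΔU = nCᵥΔT with Cᵥ = 3R/2: ΔU = (3.31)(12.47)(158) = 6522 J.
Q = ΔU + W = 6522 + 4348 = 10870 J.

Q ≈ 10.9 kJ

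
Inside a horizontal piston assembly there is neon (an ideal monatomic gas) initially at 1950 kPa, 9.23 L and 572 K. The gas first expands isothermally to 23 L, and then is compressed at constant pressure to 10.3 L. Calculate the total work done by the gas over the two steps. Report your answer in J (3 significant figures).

Step 1 (isothermal): W = P₁V₁ ln(V₂/V₁) = (17998) ln(23/9.23) = 16433 J.
After step 1: P = 782.5 kPa, V = 23 L, T = 572 K.
Step 2 (isobaric): W = PΔV = (782.5 kPa)(10.3 − 23 L) = -9938 J.
W_total = 16433 − 9938 = 6495 J.

W_total ≈ 6490 J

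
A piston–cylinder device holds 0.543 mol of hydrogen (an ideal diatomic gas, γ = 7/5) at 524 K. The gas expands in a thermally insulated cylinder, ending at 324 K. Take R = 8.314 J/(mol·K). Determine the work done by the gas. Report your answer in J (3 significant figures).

W ≈ 2260 J

Adiabatic ⇒ Q = 0, so W_by = −ΔU = nCᵥ(T₁ − T₂).
Cᵥ = 5R/2 = 20.79 J/(mol·K).
W = (0.543)(20.79)(524 − 324) = 2257 J.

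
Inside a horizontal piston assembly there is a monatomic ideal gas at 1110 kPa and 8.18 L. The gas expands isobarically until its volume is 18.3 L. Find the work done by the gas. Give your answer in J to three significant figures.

W ≈ 11200 J

Isobaric: W = P ΔV.
W = (1110 kPa)(18.3 − 8.18 L) = (1110)(10.12) = 11233 J.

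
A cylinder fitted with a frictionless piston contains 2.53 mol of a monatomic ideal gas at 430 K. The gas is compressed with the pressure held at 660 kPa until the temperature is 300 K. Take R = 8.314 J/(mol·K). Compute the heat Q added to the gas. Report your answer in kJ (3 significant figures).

Q ≈ -6.84 kJ

Isobaric: W = nRΔT = (2.53)(8.314)(-130) = -2734 J.
ΔU = nCᵥΔT with Cᵥ = 3R/2: ΔU = (2.53)(12.47)(-130) = -4102 J.
Q = ΔU + W = -4102 − 2734 = -6836 J.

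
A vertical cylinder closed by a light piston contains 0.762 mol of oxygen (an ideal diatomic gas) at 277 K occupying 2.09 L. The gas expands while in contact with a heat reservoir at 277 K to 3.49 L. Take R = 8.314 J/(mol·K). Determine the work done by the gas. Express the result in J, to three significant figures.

Isothermal: W = nRT ln(V₂/V₁).
W = (0.762)(8.314)(277) × ln(3.49/2.09)
  = 1755 × 0.5127
W_by_gas = 899.8 J.

W ≈ 900 J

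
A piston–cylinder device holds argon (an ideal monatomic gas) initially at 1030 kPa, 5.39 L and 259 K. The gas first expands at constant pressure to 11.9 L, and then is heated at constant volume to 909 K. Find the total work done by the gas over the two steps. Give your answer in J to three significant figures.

W_total ≈ 6710 J

Step 1 (isobaric): W = PΔV = (1030 kPa)(11.9 − 5.39 L) = 6705 J.
Step 2 (isochoric): W = 0 (constant volume).
W_total = 6705 + 0 = 6705 J.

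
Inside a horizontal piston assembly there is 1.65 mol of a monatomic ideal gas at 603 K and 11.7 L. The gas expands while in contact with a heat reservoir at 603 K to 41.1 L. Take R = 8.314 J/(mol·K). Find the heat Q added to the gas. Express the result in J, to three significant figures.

Q ≈ 10400 J

Isothermal ⇒ ΔU = 0, so Q = W = nRT ln(V₂/V₁).
Q = (1.65)(8.314)(603) ln(41.1/11.7) = 8272 × 1.256 = 10393 J.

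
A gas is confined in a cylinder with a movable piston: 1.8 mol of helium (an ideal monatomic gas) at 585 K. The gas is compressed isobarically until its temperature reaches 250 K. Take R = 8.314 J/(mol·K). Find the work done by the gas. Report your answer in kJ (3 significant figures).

Isobaric: W = P ΔV = nR ΔT.
W = (1.8)(8.314)(250 − 585) = -5013 J.

W ≈ -5.01 kJ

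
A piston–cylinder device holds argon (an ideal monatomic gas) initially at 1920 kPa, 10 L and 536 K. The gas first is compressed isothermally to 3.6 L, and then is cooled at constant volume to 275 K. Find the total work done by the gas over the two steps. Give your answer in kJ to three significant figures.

Step 1 (isothermal): W = P₁V₁ ln(V₂/V₁) = (19200) ln(3.6/10) = -19616 J.
Step 2 (isochoric): W = 0 (constant volume).
W_total = -19616 + 0 = -19616 J.

W_total ≈ -19.6 kJ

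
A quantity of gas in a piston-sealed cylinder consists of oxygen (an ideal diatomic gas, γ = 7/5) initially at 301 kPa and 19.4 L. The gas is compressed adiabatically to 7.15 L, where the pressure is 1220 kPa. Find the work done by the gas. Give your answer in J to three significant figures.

W ≈ -7210 J

Adiabatic: W = (P₁V₁ − P₂V₂)/(γ − 1) with γ = 7/5.
P₁V₁ = 5839 J, P₂V₂ = 8723 J.
W = (5839 − 8723) / 0.4 = -7209 J.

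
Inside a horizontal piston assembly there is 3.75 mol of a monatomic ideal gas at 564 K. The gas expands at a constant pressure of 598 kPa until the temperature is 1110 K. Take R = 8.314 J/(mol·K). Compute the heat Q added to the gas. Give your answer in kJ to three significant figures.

Isobaric: W = nRΔT = (3.75)(8.314)(546) = 17023 J.
ΔU = nCᵥΔT with Cᵥ = 3R/2: ΔU = (3.75)(12.47)(546) = 25534 J.
Q = ΔU + W = 25534 + 17023 = 42557 J.

Q ≈ 42.6 kJ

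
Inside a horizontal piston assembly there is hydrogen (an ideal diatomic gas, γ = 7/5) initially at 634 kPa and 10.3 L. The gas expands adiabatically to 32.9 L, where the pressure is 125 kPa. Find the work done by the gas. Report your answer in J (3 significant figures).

W ≈ 6040 J

Adiabatic: W = (P₁V₁ − P₂V₂)/(γ − 1) with γ = 7/5.
P₁V₁ = 6530 J, P₂V₂ = 4112 J.
W = (6530 − 4112) / 0.4 = 6044 J.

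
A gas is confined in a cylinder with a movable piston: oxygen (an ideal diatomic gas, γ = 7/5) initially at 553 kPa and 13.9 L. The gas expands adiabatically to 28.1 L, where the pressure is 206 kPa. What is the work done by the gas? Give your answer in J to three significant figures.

W ≈ 4750 J

Adiabatic: W = (P₁V₁ − P₂V₂)/(γ − 1) with γ = 7/5.
P₁V₁ = 7687 J, P₂V₂ = 5789 J.
W = (7687 − 5789) / 0.4 = 4745 J.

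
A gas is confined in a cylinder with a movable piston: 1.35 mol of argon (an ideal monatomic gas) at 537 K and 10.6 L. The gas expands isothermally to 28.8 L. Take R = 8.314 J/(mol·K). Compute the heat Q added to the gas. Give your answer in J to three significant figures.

Isothermal ⇒ ΔU = 0, so Q = W = nRT ln(V₂/V₁).
Q = (1.35)(8.314)(537) ln(28.8/10.6) = 6027 × 0.9995 = 6024 J.

Q ≈ 6020 J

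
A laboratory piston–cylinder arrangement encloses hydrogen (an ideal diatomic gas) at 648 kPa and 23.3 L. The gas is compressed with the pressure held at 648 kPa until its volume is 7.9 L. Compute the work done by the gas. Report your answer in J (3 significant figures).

W ≈ -9980 J

Isobaric: W = P ΔV.
W = (648 kPa)(7.9 − 23.3 L) = (648)(-15.4) = -9979 J.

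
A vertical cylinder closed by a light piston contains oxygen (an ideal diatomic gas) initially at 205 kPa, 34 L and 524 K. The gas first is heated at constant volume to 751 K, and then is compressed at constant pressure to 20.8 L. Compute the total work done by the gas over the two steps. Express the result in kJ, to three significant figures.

Step 1 (isochoric): W = 0 (constant volume).
After step 1: P = 293.8 kPa (V unchanged).
Step 2 (isobaric): W = PΔV = (293.8 kPa)(20.8 − 34 L) = -3878 J.
W_total = 0 − 3878 = -3878 J.

W_total ≈ -3.88 kJ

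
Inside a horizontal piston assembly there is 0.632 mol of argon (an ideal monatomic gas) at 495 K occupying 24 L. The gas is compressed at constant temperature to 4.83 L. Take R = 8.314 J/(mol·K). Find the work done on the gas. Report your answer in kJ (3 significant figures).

Isothermal: W = nRT ln(V₂/V₁).
W = (0.632)(8.314)(495) × ln(4.83/24)
  = 2601 × -1.603
W_by_gas = -4170 J; work on gas = −W_by = 4170 J.

W ≈ 4.17 kJ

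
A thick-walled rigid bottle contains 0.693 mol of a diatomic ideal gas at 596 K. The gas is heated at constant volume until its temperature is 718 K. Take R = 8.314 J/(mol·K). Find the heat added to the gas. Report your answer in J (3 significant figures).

Q ≈ 1760 J

Constant volume ⇒ W = 0, so Q = ΔU = nCᵥΔT with Cᵥ = 5R/2 = 20.79 J/(mol·K).
ΔU = (0.693)(20.79)(718 − 596) = 1757 J.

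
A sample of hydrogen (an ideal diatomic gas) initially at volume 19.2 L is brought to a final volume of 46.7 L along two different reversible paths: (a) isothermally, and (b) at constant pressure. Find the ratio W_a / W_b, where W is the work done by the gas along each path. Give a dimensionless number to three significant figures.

W_a / W_b ≈ 0.621

Path (a) isothermal: W = P₁V₁ ln(V₂/V₁) → W_a/(P₁V₁) = 0.8888.
Path (b) isobaric: W = P₁(V₂ − V₁) → W_b/(P₁V₁) = 1.432.
W_a / W_b = 0.8888 / 1.432 = 0.6206.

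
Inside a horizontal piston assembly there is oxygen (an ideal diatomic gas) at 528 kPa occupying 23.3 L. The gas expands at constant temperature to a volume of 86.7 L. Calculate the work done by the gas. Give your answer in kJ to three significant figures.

Isothermal: W = nRT ln(V₂/V₁) = P₁V₁ ln(V₂/V₁).
P₁V₁ = (528 kPa)(23.3 L) = 12302 J.
W = 12302 × ln(86.7/23.3) = 12302 × 1.314
W_by_gas = 16165 J.

W ≈ 16.2 kJ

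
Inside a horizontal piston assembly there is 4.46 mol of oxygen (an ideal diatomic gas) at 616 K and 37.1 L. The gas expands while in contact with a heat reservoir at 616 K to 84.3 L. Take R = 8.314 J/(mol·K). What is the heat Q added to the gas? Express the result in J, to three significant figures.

Q ≈ 18700 J

Isothermal ⇒ ΔU = 0, so Q = W = nRT ln(V₂/V₁).
Q = (4.46)(8.314)(616) ln(84.3/37.1) = 22842 × 0.8208 = 18748 J.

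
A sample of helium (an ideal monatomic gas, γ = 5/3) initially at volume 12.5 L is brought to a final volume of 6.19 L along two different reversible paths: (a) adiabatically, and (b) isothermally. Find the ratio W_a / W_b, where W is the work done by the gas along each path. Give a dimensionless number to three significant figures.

W_a / W_b ≈ 1.28

Path (a) adiabatic: W = P₁V₁(1 − (V₁/V₂)^(γ−1))/(γ−1) → W_a/(P₁V₁) = -0.8965.
Path (b) isothermal: W = P₁V₁ ln(V₂/V₁) → W_b/(P₁V₁) = -0.7028.
W_a / W_b = -0.8965 / -0.7028 = 1.276.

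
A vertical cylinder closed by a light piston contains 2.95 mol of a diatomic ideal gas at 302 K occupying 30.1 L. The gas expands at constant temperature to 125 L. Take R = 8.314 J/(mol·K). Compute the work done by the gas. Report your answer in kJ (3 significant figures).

W ≈ 10.5 kJ

Isothermal: W = nRT ln(V₂/V₁).
W = (2.95)(8.314)(302) × ln(125/30.1)
  = 7407 × 1.424
W_by_gas = 10546 J.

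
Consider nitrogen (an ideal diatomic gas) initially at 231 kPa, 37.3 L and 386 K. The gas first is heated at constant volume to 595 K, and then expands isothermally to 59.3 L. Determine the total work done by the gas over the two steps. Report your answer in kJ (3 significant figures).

W_total ≈ 6.16 kJ

Step 1 (isochoric): W = 0 (constant volume).
After step 1: P = 356.1 kPa (V unchanged).
Step 2 (isothermal): W = P₁V₁ ln(V₂/V₁) = (13282) ln(59.3/37.3) = 6158 J.
W_total = 0 + 6158 = 6158 J.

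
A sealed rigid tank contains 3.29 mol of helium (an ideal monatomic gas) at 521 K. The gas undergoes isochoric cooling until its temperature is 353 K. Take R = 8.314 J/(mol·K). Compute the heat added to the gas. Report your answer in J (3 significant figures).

Q ≈ -6890 J

Constant volume ⇒ W = 0, so Q = ΔU = nCᵥΔT with Cᵥ = 3R/2 = 12.47 J/(mol·K).
ΔU = (3.29)(12.47)(353 − 521) = -6893 J.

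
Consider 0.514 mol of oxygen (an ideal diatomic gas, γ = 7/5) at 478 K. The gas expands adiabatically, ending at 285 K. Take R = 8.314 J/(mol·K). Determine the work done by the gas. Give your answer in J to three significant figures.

W ≈ 2060 J

Adiabatic ⇒ Q = 0, so W_by = −ΔU = nCᵥ(T₁ − T₂).
Cᵥ = 5R/2 = 20.79 J/(mol·K).
W = (0.514)(20.79)(478 − 285) = 2062 J.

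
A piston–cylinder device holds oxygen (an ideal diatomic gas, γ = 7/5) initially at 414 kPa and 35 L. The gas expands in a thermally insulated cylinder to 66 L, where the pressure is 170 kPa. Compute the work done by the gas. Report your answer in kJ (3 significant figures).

W ≈ 8.18 kJ

Adiabatic: W = (P₁V₁ − P₂V₂)/(γ − 1) with γ = 7/5.
P₁V₁ = 14490 J, P₂V₂ = 11220 J.
W = (14490 − 11220) / 0.4 = 8175 J.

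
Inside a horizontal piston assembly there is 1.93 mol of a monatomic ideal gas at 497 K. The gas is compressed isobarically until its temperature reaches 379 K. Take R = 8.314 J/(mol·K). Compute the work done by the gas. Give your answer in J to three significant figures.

W ≈ -1890 J

Isobaric: W = P ΔV = nR ΔT.
W = (1.93)(8.314)(379 − 497) = -1893 J.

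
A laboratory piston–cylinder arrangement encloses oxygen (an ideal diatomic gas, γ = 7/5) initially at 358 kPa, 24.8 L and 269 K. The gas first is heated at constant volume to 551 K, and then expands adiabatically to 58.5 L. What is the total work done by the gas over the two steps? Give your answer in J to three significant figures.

W_total ≈ 13200 J

Step 1 (isochoric): W = 0 (constant volume).
After step 1: P = 733.3 kPa (V unchanged).
Step 2 (adiabatic): W = (P₁V₁ − P₂V₂)/(γ−1) = (18186 − 12902)/0.4 = 13210 J.
W_total = 0 + 13210 = 13210 J.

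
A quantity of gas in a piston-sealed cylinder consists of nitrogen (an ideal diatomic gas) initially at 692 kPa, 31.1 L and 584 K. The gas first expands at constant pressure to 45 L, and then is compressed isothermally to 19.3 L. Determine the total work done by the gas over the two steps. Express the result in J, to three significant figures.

W_total ≈ -16700 J

Step 1 (isobaric): W = PΔV = (692 kPa)(45 − 31.1 L) = 9619 J.
After step 1: P = 692 kPa, V = 45 L, T = 845 K.
Step 2 (isothermal): W = P₁V₁ ln(V₂/V₁) = (31140) ln(19.3/45) = -26362 J.
W_total = 9619 − 26362 = -16743 J.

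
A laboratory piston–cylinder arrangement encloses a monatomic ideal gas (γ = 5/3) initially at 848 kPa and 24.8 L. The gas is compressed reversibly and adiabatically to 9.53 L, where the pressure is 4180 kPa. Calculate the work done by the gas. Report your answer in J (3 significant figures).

Adiabatic: W = (P₁V₁ − P₂V₂)/(γ − 1) with γ = 5/3.
P₁V₁ = 21030 J, P₂V₂ = 39835 J.
W = (21030 − 39835) / 0.6667 = -28207 J.

W ≈ -28200 J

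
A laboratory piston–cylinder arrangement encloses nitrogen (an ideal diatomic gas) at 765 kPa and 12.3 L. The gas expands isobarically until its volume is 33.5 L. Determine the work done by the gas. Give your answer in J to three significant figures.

Isobaric: W = P ΔV.
W = (765 kPa)(33.5 − 12.3 L) = (765)(21.2) = 16218 J.

W ≈ 16200 J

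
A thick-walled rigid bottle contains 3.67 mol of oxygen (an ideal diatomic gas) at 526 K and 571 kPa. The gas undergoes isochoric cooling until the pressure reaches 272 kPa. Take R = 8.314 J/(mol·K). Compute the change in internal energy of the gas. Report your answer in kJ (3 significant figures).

Constant volume ⇒ W = 0, so Q = ΔU = nCᵥΔT with Cᵥ = 5R/2 = 20.79 J/(mol·K).
At constant V, T₂/T₁ = P₂/P₁ ⇒ ΔT = T₁(P₂/P₁ − 1) = 526·(272/571 − 1) = -275.4 K.
ΔU = (3.67)(20.79)(-275.4) = -21011 J.

ΔU ≈ -21.0 kJ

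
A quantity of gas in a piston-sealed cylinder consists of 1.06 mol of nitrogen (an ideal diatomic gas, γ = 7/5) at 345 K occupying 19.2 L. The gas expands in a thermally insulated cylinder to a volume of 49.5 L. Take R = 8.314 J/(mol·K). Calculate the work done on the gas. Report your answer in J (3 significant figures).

W ≈ -2400 J

Adiabatic: TV^(γ−1) = const with γ = 7/5.
T₂ = T₁ (V₁/V₂)^(γ−1) = 345 × (19.2/49.5)^0.4 = 345 × 0.6847 = 236.2 K.
W_by = nCᵥ(T₁ − T₂) = (1.06)(20.79)(345 − 236.2) = 2397 J.
Work on gas = −W_by = -2397 J.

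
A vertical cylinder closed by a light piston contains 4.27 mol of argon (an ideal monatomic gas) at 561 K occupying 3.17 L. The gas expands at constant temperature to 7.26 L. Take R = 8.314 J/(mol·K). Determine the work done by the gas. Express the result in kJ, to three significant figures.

W ≈ 16.5 kJ

Isothermal: W = nRT ln(V₂/V₁).
W = (4.27)(8.314)(561) × ln(7.26/3.17)
  = 19916 × 0.8286
W_by_gas = 16503 J.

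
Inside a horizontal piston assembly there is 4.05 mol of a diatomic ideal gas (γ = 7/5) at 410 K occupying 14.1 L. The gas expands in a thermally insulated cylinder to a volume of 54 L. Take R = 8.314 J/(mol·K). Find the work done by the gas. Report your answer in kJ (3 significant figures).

Adiabatic: TV^(γ−1) = const with γ = 7/5.
T₂ = T₁ (V₁/V₂)^(γ−1) = 410 × (14.1/54)^0.4 = 410 × 0.5844 = 239.6 K.
W_by = nCᵥ(T₁ − T₂) = (4.05)(20.79)(410 − 239.6) = 14343 J.

W ≈ 14.3 kJ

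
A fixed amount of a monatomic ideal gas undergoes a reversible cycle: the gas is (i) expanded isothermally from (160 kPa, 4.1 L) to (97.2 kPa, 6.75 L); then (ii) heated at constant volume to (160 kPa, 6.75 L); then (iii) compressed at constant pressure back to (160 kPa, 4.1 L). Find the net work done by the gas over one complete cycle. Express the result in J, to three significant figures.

Leg (i): W = PᵢVᵢ ln(V_f/Vᵢ) = (656) ln(6.75/4.1) = 327.1 J.
Leg (ii): W = 0.
Leg (iii): W = PΔV = (160)(4.1 − 6.75) = -424 J.
W_net = 327.1 − 424 = -96.95 J.

W_net ≈ -96.9 J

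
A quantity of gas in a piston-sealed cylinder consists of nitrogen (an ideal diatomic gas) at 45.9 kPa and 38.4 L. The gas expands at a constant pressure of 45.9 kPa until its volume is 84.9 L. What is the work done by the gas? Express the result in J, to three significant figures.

Isobaric: W = P ΔV.
W = (45.9 kPa)(84.9 − 38.4 L) = (45.9)(46.5) = 2134 J.

W ≈ 2130 J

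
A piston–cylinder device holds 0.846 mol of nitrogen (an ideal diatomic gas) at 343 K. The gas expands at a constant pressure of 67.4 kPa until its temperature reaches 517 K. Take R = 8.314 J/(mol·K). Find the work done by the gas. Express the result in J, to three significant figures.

W ≈ 1220 J

Isobaric: W = P ΔV = nR ΔT.
W = (0.846)(8.314)(517 − 343) = 1224 J.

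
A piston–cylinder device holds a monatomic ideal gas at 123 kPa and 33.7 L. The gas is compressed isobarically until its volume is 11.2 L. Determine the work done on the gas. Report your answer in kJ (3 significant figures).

W ≈ 2.77 kJ

Isobaric: W = P ΔV.
W = (123 kPa)(11.2 − 33.7 L) = (123)(-22.5) = -2768 J.
Work on gas = −W_by = 2768 J.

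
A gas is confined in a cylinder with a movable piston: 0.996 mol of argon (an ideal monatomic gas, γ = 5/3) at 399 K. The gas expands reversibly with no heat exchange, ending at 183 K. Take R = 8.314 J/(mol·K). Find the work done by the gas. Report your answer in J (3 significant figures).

W ≈ 2680 J

Adiabatic ⇒ Q = 0, so W_by = −ΔU = nCᵥ(T₁ − T₂).
Cᵥ = 3R/2 = 12.47 J/(mol·K).
W = (0.996)(12.47)(399 − 183) = 2683 J.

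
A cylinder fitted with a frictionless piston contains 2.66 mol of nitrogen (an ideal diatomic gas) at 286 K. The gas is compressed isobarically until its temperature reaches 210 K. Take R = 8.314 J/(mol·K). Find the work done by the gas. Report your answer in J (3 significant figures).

W ≈ -1680 J

Isobaric: W = P ΔV = nR ΔT.
W = (2.66)(8.314)(210 − 286) = -1681 J.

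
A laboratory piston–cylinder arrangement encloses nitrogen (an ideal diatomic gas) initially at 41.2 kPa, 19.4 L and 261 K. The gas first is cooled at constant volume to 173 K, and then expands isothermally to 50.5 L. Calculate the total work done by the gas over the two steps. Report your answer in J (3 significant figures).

Step 1 (isochoric): W = 0 (constant volume).
After step 1: P = 27.31 kPa (V unchanged).
Step 2 (isothermal): W = P₁V₁ ln(V₂/V₁) = (529.8) ln(50.5/19.4) = 506.9 J.
W_total = 0 + 506.9 = 506.9 J.

W_total ≈ 507 J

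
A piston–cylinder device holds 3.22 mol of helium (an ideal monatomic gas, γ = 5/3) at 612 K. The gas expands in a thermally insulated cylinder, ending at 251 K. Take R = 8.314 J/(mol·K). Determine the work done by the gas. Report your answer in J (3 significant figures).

Adiabatic ⇒ Q = 0, so W_by = −ΔU = nCᵥ(T₁ − T₂).
Cᵥ = 3R/2 = 12.47 J/(mol·K).
W = (3.22)(12.47)(612 − 251) = 14497 J.

W ≈ 14500 J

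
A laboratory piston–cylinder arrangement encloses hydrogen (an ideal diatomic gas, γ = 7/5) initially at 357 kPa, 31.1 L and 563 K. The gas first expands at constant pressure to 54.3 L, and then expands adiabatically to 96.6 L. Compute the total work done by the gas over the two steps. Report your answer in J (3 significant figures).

Step 1 (isobaric): W = PΔV = (357 kPa)(54.3 − 31.1 L) = 8282 J.
After step 1: P = 357 kPa, V = 54.3 L, T = 983 K.
Step 2 (adiabatic): W = (P₁V₁ − P₂V₂)/(γ−1) = (19385 − 15396)/0.4 = 9974 J.
W_total = 8282 + 9974 = 18256 J.

W_total ≈ 18300 J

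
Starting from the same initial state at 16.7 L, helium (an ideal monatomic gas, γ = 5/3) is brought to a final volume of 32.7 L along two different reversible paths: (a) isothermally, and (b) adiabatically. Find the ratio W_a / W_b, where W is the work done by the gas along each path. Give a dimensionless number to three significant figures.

W_a / W_b ≈ 1.24

Path (a) isothermal: W = P₁V₁ ln(V₂/V₁) → W_a/(P₁V₁) = 0.672.
Path (b) adiabatic: W = P₁V₁(1 − (V₁/V₂)^(γ−1))/(γ−1) → W_b/(P₁V₁) = 0.5416.
W_a / W_b = 0.672 / 0.5416 = 1.241.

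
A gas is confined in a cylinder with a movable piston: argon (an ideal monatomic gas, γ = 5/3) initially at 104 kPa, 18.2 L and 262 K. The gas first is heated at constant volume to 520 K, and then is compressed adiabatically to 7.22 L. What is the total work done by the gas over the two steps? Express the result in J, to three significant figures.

Step 1 (isochoric): W = 0 (constant volume).
After step 1: P = 206.4 kPa (V unchanged).
Step 2 (adiabatic): W = (P₁V₁ − P₂V₂)/(γ−1) = (3757 − 6958)/0.667 = -4802 J.
W_total = 0 − 4802 = -4802 J.

W_total ≈ -4800 J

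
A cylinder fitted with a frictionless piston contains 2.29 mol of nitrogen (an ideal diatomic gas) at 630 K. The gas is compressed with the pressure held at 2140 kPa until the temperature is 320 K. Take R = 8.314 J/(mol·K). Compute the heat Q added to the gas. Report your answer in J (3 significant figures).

Isobaric: W = nRΔT = (2.29)(8.314)(-310) = -5902 J.
ΔU = nCᵥΔT with Cᵥ = 5R/2: ΔU = (2.29)(20.79)(-310) = -14755 J.
Q = ΔU + W = -14755 − 5902 = -20657 J.

Q ≈ -20700 J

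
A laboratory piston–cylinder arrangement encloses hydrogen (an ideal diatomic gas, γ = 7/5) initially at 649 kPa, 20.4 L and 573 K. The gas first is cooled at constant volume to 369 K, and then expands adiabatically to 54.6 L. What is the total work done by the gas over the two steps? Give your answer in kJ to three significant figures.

Step 1 (isochoric): W = 0 (constant volume).
After step 1: P = 417.9 kPa (V unchanged).
Step 2 (adiabatic): W = (P₁V₁ − P₂V₂)/(γ−1) = (8526 − 5751)/0.4 = 6938 J.
W_total = 0 + 6938 = 6938 J.

W_total ≈ 6.94 kJ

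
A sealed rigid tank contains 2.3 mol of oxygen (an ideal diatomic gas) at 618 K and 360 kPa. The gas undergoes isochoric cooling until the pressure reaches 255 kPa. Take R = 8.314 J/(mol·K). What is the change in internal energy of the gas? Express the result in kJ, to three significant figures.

Constant volume ⇒ W = 0, so Q = ΔU = nCᵥΔT with Cᵥ = 5R/2 = 20.79 J/(mol·K).
At constant V, T₂/T₁ = P₂/P₁ ⇒ ΔT = T₁(P₂/P₁ − 1) = 618·(255/360 − 1) = -180.2 K.
ΔU = (2.3)(20.79)(-180.2) = -8617 J.

ΔU ≈ -8.62 kJ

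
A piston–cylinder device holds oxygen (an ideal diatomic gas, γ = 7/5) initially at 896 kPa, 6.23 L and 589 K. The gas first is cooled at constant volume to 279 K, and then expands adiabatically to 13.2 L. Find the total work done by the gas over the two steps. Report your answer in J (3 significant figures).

W_total ≈ 1710 J

Step 1 (isochoric): W = 0 (constant volume).
After step 1: P = 424.4 kPa (V unchanged).
Step 2 (adiabatic): W = (P₁V₁ − P₂V₂)/(γ−1) = (2644 − 1958)/0.4 = 1715 J.
W_total = 0 + 1715 = 1715 J.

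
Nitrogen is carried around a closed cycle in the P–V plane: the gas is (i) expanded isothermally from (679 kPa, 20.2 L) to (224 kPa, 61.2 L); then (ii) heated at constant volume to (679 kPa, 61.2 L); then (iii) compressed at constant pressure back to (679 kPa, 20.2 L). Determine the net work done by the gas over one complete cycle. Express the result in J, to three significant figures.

W_net ≈ -12600 J

Leg (i): W = PᵢVᵢ ln(V_f/Vᵢ) = (13716) ln(61.2/20.2) = 15203 J.
Leg (ii): W = 0.
Leg (iii): W = PΔV = (679)(20.2 − 61.2) = -27839 J.
W_net = 15203 − 27839 = -12636 J.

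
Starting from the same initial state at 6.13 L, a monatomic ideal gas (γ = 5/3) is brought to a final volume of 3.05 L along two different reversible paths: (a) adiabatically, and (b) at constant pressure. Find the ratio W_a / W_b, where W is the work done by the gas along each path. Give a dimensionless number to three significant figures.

Path (a) adiabatic: W = P₁V₁(1 − (V₁/V₂)^(γ−1))/(γ−1) → W_a/(P₁V₁) = -0.8889.
Path (b) isobaric: W = P₁(V₂ − V₁) → W_b/(P₁V₁) = -0.5024.
W_a / W_b = -0.8889 / -0.5024 = 1.769.

W_a / W_b ≈ 1.77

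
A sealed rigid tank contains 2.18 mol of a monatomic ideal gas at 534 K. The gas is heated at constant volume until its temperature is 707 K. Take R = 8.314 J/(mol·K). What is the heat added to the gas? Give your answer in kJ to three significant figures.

Q ≈ 4.70 kJ

Constant volume ⇒ W = 0, so Q = ΔU = nCᵥΔT with Cᵥ = 3R/2 = 12.47 J/(mol·K).
ΔU = (2.18)(12.47)(707 − 534) = 4703 J.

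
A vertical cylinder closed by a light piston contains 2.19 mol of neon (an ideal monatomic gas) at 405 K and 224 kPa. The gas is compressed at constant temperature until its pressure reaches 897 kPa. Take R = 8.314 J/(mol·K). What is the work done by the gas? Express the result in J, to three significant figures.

Isothermal process: W = nRT ln(V₂/V₁) = nRT ln(P₁/P₂).
W = (2.19)(8.314)(405) × ln(224/897)
  = 7374 × ln(0.2497) = 7374 × -1.387
W_by_gas = -10231 J.

W ≈ -10200 J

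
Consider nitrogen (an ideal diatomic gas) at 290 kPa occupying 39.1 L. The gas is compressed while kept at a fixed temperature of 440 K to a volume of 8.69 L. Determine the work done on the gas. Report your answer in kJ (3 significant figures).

W ≈ 17.1 kJ

Isothermal: W = nRT ln(V₂/V₁) = P₁V₁ ln(V₂/V₁).
P₁V₁ = (290 kPa)(39.1 L) = 11339 J.
W = 11339 × ln(8.69/39.1) = 11339 × -1.504
W_by_gas = -17053 J; work on gas = −W_by = 17053 J.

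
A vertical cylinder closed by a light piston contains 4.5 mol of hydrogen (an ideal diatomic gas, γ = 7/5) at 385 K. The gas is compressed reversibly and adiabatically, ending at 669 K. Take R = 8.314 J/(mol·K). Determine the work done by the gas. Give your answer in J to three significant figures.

W ≈ -26600 J

Adiabatic ⇒ Q = 0, so W_by = −ΔU = nCᵥ(T₁ − T₂).
Cᵥ = 5R/2 = 20.79 J/(mol·K).
W = (4.5)(20.79)(385 − 669) = -26563 J.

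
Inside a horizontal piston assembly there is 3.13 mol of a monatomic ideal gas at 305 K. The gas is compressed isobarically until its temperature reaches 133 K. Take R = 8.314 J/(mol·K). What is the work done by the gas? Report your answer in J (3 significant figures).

Isobaric: W = P ΔV = nR ΔT.
W = (3.13)(8.314)(133 − 305) = -4476 J.

W ≈ -4480 J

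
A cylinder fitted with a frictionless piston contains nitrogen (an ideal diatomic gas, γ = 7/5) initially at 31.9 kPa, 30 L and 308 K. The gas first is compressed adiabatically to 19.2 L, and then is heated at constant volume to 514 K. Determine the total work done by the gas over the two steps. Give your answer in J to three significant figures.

W_total ≈ -468 J

Step 1 (adiabatic): W = (P₁V₁ − P₂V₂)/(γ−1) = (957 − 1144)/0.4 = -467.6 J.
Step 2 (isochoric): W = 0 (constant volume).
W_total = -467.6 + 0 = -467.6 J.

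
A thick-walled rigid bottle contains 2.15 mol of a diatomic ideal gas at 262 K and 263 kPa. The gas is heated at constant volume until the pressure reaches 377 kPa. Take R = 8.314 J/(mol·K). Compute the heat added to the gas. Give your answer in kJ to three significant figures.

Constant volume ⇒ W = 0, so Q = ΔU = nCᵥΔT with Cᵥ = 5R/2 = 20.79 J/(mol·K).
At constant V, T₂/T₁ = P₂/P₁ ⇒ ΔT = T₁(P₂/P₁ − 1) = 262·(377/263 − 1) = 113.6 K.
ΔU = (2.15)(20.79)(113.6) = 5075 J.

Q ≈ 5.08 kJ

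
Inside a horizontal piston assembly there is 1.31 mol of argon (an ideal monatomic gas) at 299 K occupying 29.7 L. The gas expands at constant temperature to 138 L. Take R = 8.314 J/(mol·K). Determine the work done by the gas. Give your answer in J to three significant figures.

Isothermal: W = nRT ln(V₂/V₁).
W = (1.31)(8.314)(299) × ln(138/29.7)
  = 3257 × 1.536
W_by_gas = 5002 J.

W ≈ 5000 J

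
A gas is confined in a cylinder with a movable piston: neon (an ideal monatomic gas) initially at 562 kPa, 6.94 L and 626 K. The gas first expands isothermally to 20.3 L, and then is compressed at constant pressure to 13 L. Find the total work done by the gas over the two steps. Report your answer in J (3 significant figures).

W_total ≈ 2780 J

Step 1 (isothermal): W = P₁V₁ ln(V₂/V₁) = (3900) ln(20.3/6.94) = 4186 J.
After step 1: P = 192.1 kPa, V = 20.3 L, T = 626 K.
Step 2 (isobaric): W = PΔV = (192.1 kPa)(13 − 20.3 L) = -1403 J.
W_total = 4186 − 1403 = 2784 J.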